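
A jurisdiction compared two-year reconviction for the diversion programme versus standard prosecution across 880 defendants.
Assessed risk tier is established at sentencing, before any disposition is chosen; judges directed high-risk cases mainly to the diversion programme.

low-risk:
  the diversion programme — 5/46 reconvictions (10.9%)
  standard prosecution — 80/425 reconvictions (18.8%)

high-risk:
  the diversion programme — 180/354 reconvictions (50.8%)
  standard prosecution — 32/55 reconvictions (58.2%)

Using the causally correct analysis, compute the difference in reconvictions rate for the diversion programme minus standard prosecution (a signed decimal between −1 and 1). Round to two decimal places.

-0.08

Here assessed risk tier is a common cause — it drives both which disposition a case falls under and the outcome. The crude comparison mixes populations; the stratum-specific rates are the causally relevant ones.
Adjusting over the population distribution of assessed risk tier: 0.535·(0.109−0.188) + 0.465·(0.508−0.582) = -0.077.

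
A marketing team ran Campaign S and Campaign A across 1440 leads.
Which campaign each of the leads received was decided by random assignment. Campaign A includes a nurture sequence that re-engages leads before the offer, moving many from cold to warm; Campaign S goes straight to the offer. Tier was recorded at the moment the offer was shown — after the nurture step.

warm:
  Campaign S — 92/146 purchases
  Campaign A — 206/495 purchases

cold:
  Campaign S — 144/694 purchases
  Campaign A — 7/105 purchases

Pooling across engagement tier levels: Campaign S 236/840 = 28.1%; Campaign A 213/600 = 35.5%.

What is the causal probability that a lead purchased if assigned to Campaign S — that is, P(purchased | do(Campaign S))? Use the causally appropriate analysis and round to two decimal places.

0.28

Within every engagement tier level Campaign S has the higher rate, yet pooled Campaign A does — Simpson's reversal.
Stratifying would compare campaigns among leads the campaigns themselves sorted into engagement tier groups — a form of selection on an intermediate. The unconditioned pooled rates give the total causal effect.
So P(outcome | do(Campaign S)) is just the pooled rate for Campaign S: 236/840 = 0.281.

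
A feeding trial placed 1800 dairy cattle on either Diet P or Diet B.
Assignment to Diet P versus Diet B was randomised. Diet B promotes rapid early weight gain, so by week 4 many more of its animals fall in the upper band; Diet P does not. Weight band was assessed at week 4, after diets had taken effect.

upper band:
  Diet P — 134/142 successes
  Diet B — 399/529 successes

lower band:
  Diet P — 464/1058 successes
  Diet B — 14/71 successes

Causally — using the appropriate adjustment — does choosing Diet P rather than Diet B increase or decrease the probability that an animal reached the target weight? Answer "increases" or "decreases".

decreases

Week-4 weight band lies on the pathway diet → week-4 weight band → outcome, so adjusting for it blocks the indirect effect. For the total causal effect of diet, use the unadjusted pooled rates.
Pooled: Diet P 49.8% vs Diet B 68.8%; Diet B is higher overall.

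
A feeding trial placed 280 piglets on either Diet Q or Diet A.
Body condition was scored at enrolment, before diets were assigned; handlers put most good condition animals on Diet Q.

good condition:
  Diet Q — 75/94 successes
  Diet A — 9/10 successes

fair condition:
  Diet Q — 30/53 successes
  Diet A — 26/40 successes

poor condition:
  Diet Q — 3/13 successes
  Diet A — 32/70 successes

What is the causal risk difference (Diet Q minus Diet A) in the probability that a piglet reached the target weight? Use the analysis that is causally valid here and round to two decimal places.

-0.13

Here starting body condition is a common cause — it drives both which diet a case falls under and the outcome. The crude comparison mixes populations; the stratum-specific rates are the causally relevant ones.
Adjusting over the population distribution of starting body condition: 0.371·(0.798−0.900) + 0.332·(0.566−0.650) + 0.296·(0.231−0.457) = -0.133.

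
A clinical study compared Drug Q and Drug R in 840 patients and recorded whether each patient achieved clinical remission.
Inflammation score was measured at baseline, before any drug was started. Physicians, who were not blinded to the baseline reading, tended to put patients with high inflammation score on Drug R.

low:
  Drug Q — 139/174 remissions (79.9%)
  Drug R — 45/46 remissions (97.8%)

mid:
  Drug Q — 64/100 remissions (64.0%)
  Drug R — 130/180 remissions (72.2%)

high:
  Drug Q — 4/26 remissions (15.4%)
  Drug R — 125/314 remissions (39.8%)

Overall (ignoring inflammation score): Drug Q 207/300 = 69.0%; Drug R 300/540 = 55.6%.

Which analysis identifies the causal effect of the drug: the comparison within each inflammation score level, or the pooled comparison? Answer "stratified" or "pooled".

The imbalance in inflammation score arose from how patients were allocated, not from anything the drug did; and inflammation score independently affects the outcome. The pooled gap is confounded — condition on inflammation score.
Within each level — low: 79.9% vs 97.8%; mid: 64.0% vs 72.2%; high: 15.4% vs 39.8% — Drug R is higher every time.

stratified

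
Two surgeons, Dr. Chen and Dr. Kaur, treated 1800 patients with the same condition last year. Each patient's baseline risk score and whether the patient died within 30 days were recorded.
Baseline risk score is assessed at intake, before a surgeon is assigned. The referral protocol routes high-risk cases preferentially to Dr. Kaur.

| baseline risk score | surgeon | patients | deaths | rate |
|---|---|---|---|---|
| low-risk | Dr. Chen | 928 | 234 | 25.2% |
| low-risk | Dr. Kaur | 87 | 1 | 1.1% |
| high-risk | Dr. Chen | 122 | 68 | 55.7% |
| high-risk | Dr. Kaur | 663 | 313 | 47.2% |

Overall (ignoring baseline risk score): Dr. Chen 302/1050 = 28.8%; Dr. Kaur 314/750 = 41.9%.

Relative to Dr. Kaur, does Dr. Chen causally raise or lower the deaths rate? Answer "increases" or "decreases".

increases

The imbalance in baseline risk score arose from how patients were allocated, not from anything the surgeon did; and baseline risk score independently affects the outcome. The pooled gap is confounded — condition on baseline risk score.
Within each level — low-risk: 25.2% vs 1.1%; high-risk: 55.7% vs 47.2% — Dr. Kaur is lower every time.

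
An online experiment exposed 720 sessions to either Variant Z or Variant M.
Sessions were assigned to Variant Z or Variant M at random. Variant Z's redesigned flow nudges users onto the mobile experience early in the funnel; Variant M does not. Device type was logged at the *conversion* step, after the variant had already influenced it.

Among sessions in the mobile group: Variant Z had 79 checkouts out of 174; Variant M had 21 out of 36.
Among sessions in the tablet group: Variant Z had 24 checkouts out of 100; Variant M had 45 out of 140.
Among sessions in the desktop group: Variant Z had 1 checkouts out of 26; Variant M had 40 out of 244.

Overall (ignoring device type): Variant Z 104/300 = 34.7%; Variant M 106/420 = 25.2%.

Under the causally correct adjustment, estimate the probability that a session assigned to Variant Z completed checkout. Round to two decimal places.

0.35

Device type is recorded after the variant and is itself shifted by it — it sits on the causal path from variant to outcome. Conditioning on a mediator would strip out part of the effect we want; the pooled comparison gives the total causal effect.
So P(outcome | do(Variant Z)) is just the pooled rate for Variant Z: 104/300 = 0.347.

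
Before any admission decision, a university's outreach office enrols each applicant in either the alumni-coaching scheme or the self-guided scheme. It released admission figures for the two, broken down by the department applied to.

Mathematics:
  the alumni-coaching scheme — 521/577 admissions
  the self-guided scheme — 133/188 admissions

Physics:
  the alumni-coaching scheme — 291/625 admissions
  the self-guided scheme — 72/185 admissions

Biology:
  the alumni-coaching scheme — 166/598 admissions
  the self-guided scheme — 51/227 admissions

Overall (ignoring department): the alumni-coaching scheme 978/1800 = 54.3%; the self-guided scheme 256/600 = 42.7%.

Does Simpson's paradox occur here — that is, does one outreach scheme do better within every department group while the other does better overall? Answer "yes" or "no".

Within each department level (Mathematics 90.3% vs 70.7%; Physics 46.6% vs 38.9%; Biology 27.8% vs 22.5%), the alumni-coaching scheme has the higher rate every time. Pooled: 54.3% vs 42.7% — the alumni-coaching scheme has the higher rate overall. They agree.

no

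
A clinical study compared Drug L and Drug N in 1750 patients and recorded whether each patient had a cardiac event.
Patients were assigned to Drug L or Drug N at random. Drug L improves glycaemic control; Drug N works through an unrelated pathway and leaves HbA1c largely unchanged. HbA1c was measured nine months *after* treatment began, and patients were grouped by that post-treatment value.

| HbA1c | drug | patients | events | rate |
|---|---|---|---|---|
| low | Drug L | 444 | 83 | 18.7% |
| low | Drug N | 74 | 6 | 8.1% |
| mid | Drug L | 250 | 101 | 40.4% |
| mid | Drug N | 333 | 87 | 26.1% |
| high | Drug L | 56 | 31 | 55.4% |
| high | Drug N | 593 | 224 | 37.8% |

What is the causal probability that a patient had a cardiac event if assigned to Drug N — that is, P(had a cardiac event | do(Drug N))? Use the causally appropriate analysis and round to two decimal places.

0.32

HbA1c is downstream of the drug. One should not condition on a consequence of treatment, so the overall rates are the right comparison.
So P(outcome | do(Drug N)) is just the pooled rate for Drug N: 317/1000 = 0.317.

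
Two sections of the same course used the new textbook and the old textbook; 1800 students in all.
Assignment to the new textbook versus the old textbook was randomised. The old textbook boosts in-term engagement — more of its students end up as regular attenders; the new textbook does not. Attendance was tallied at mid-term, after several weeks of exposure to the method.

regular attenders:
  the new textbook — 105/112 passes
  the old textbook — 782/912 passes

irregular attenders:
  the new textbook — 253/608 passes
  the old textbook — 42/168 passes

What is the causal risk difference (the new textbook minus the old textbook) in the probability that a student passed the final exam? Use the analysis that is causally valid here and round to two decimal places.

-0.27

The stratified and pooled comparisons disagree (the new textbook wins within each mid-term attendance; the old textbook wins overall), so the answer turns on the causal role of mid-term attendance.
Stratifying would compare teaching methods among students the teaching methods themselves sorted into mid-term attendance groups — a form of selection on an intermediate. The unconditioned pooled rates give the total causal effect.
The causal difference is the pooled difference: 0.497 − 0.763 = -0.266.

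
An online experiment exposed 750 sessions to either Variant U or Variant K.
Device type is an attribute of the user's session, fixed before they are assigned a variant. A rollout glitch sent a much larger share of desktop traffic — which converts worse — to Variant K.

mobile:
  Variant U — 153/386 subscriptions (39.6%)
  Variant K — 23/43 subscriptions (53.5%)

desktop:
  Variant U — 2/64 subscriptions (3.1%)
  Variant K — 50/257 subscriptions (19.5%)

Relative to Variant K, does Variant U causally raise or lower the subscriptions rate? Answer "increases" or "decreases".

The stratified and pooled comparisons disagree (Variant K wins within each device type; Variant U wins overall), so the answer turns on the causal role of device type.
Here device type is a common cause — it drives both which variant a case falls under and the outcome. The crude comparison mixes populations; the stratum-specific rates are the causally relevant ones.
Within each level — mobile: 39.6% vs 53.5%; desktop: 3.1% vs 19.5% — Variant K is higher every time.

decreases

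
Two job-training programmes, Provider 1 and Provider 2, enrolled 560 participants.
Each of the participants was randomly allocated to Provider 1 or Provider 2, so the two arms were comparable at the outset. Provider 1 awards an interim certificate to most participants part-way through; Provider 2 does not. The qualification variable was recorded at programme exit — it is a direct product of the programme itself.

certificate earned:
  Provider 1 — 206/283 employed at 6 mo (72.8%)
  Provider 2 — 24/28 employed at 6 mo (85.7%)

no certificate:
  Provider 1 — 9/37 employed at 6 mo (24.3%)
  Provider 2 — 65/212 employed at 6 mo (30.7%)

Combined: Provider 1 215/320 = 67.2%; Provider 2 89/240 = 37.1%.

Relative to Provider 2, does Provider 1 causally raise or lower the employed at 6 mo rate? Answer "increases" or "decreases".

Because the programme influences qualification attained during the programme, qualification attained during the programme is a post-treatment mediator, not a confounder. Stratifying on it would bias the estimate; the causal effect is the crude pooled difference.
Pooled: Provider 1 67.2% vs Provider 2 37.1%; Provider 1 is higher overall.

increases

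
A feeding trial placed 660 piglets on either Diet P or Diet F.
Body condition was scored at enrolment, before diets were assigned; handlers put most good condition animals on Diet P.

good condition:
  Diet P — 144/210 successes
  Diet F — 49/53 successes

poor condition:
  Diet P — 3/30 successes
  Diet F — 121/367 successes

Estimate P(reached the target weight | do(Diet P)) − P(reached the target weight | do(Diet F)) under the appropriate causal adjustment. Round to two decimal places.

Starting body condition satisfies the back-door criterion: it is not a descendant of the diet, and it blocks the spurious path from diet to outcome. Adjusting for it (i.e., using the within-starting body condition rates) gives the causal effect.
Adjusting over the population distribution of starting body condition: 0.398·(0.686−0.925) + 0.602·(0.100−0.330) = -0.233.

-0.23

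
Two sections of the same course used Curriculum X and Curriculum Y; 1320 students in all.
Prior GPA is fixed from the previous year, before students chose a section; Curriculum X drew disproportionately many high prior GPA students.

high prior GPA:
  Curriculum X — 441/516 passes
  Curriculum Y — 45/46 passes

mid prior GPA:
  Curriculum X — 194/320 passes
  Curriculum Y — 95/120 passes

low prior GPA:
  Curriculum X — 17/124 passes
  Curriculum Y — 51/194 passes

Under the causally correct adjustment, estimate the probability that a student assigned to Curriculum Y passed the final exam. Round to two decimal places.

Prior GPA band satisfies the back-door criterion: it is not a descendant of the teaching method, and it blocks the spurious path from teaching method to outcome. Adjusting for it (i.e., using the within-prior GPA band rates) gives the causal effect.
Standardising Curriculum Y to the population prior GPA band mix: 0.426·45/46 + 0.333·95/120 + 0.241·51/194 = 0.744.

0.74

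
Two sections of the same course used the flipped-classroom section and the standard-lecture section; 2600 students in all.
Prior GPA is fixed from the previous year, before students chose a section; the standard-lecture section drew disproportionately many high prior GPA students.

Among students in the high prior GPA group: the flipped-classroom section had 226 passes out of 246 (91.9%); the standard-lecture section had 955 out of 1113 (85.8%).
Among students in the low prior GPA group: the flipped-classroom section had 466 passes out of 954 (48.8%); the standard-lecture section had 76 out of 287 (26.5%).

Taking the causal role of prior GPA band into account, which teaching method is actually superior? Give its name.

Prior GPA band differs across teaching methods for reasons unrelated to any effect of the teaching method itself, and it separately predicts the outcome — a classic confounder. We must compare within prior GPA band levels.
Within each level — high prior GPA: 91.9% vs 85.8%; low prior GPA: 48.8% vs 26.5% — the flipped-classroom section is higher every time.

the flipped-classroom section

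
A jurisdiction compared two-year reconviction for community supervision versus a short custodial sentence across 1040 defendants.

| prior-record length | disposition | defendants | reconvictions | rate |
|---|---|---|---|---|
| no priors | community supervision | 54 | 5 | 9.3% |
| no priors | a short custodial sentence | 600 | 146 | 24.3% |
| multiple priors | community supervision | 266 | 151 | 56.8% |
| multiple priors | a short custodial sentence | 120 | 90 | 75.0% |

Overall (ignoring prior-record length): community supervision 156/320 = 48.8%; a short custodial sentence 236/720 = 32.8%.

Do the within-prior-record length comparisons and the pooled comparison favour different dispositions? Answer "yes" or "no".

yes

Within each prior-record length level (no priors 9.3% vs 24.3%; multiple priors 56.8% vs 75.0%), community supervision has the lower rate every time. Pooled: 48.8% vs 32.8% — a short custodial sentence has the lower rate overall. The two comparisons disagree.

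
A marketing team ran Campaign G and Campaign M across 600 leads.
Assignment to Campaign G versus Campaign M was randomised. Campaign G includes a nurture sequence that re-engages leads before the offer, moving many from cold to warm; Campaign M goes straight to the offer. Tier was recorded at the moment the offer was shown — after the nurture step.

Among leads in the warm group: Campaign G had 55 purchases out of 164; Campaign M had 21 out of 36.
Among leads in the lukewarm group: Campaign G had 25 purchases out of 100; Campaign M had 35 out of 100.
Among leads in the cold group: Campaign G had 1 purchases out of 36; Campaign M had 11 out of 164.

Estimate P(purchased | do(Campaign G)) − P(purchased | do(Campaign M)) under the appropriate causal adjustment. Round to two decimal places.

+0.05

Stratifying would compare campaigns among leads the campaigns themselves sorted into engagement tier groups — a form of selection on an intermediate. The unconditioned pooled rates give the total causal effect.
The causal difference is the pooled difference: 0.270 − 0.223 = +0.047.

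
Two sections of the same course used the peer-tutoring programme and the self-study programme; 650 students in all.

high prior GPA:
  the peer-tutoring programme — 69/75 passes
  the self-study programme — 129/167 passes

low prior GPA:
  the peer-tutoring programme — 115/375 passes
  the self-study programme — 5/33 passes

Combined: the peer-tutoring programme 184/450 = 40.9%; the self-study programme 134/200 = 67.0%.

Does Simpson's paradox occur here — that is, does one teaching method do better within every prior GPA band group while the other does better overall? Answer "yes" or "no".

yes

Within each prior GPA band level (high prior GPA 92.0% vs 77.2%; low prior GPA 30.7% vs 15.2%), the peer-tutoring programme has the higher rate every time. Pooled: 40.9% vs 67.0% — the self-study programme has the higher rate overall. The two comparisons disagree.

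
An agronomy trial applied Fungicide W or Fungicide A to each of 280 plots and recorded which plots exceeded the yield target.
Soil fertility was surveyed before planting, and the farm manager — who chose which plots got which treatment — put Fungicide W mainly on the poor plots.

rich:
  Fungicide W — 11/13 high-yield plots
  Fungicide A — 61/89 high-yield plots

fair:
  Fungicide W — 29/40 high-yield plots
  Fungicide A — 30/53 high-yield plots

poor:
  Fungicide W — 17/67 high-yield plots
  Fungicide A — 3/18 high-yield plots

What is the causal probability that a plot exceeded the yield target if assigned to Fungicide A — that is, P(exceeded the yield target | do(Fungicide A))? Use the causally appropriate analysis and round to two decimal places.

Within every soil fertility level Fungicide W has the higher rate, yet pooled Fungicide A does — Simpson's reversal.
Soil fertility differs across fungicides for reasons unrelated to any effect of the fungicide itself, and it separately predicts the outcome — a classic confounder. We must compare within soil fertility levels.
Standardising Fungicide A to the population soil fertility mix: 0.364·61/89 + 0.332·30/53 + 0.304·3/18 = 0.488.

0.49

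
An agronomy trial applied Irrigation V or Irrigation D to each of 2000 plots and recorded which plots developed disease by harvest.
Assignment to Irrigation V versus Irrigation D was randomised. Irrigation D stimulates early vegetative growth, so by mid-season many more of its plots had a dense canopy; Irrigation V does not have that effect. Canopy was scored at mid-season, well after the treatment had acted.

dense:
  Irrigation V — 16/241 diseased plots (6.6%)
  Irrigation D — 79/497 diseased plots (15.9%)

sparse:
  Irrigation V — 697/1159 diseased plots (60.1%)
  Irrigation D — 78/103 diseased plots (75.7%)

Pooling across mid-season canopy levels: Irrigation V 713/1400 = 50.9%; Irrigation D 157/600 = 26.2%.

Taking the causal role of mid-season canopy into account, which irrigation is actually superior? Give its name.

Because the irrigation influences mid-season canopy, mid-season canopy is a post-treatment mediator, not a confounder. Stratifying on it would bias the estimate; the causal effect is the crude pooled difference.
Pooled: Irrigation V 50.9% vs Irrigation D 26.2%; Irrigation D is lower overall.

Irrigation D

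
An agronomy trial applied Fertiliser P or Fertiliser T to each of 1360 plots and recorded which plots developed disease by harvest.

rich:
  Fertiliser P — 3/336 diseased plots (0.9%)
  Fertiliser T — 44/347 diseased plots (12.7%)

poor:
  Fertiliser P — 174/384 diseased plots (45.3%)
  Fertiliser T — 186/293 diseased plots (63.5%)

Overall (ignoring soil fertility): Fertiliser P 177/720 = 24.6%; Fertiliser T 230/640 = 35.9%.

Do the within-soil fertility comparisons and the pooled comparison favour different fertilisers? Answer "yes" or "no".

Within each soil fertility level (rich 0.9% vs 12.7%; poor 45.3% vs 63.5%), Fertiliser P has the lower rate every time. Pooled: 24.6% vs 35.9% — Fertiliser P has the lower rate overall. They agree.

no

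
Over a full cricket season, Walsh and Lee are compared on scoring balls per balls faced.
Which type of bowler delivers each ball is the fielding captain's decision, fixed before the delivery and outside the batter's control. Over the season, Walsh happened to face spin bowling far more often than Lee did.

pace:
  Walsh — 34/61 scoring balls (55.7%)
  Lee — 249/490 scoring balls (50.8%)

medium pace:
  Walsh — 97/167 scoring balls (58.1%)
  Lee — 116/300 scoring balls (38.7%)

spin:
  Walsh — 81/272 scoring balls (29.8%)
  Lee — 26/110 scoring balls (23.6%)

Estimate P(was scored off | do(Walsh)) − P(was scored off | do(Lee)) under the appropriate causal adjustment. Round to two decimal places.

+0.10

The stratified and pooled comparisons disagree (Walsh wins within each bowling type; Lee wins overall), so the answer turns on the causal role of bowling type.
The imbalance in bowling type arose from how balls faced were allocated, not from anything the player did; and bowling type independently affects the outcome. The pooled gap is confounded — condition on bowling type.
Adjusting over the population distribution of bowling type: 0.394·(0.557−0.508) + 0.334·(0.581−0.387) + 0.273·(0.298−0.236) = +0.101.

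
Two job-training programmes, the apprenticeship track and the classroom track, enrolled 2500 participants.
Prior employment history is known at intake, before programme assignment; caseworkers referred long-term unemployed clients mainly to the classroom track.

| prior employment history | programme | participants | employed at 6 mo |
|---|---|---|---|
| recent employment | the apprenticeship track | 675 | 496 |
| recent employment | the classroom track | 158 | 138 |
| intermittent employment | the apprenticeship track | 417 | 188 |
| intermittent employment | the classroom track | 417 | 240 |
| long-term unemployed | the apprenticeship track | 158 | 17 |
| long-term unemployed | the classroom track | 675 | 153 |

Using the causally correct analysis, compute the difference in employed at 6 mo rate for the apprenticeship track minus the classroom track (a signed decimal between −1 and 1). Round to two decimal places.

Prior employment history differs across programmes for reasons unrelated to any effect of the programme itself, and it separately predicts the outcome — a classic confounder. We must compare within prior employment history levels.
Adjusting over the population distribution of prior employment history: 0.333·(0.735−0.873) + 0.334·(0.451−0.576) + 0.333·(0.108−0.227) = -0.127.

-0.13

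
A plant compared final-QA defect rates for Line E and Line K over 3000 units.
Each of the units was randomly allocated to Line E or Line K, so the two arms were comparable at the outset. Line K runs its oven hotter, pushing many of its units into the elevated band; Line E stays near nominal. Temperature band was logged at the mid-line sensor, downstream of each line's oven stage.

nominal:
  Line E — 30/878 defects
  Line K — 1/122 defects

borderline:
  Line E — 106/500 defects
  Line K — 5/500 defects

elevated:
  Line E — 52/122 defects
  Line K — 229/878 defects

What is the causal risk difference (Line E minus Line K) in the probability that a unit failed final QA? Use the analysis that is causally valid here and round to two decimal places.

-0.03

Line K is lower inside every in-process temperature band stratum but Line E is lower in aggregate. Whether to stratify depends on how in-process temperature band relates to the line.
In-process temperature band here is a post-treatment variable shaped by the line; conditioning on it would introduce bias rather than remove it. The overall comparison is the causal one.
The causal difference is the pooled difference: 0.125 − 0.157 = -0.031.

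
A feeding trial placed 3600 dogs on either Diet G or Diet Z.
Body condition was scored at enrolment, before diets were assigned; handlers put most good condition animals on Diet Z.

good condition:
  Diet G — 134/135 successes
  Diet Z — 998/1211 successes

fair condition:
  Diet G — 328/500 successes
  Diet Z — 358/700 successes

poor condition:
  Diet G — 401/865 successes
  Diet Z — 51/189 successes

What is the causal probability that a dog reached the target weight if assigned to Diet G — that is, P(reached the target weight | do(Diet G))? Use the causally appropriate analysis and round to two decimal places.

0.73

Starting body condition satisfies the back-door criterion: it is not a descendant of the diet, and it blocks the spurious path from diet to outcome. Adjusting for it (i.e., using the within-starting body condition rates) gives the causal effect.
Standardising Diet G to the population starting body condition mix: 0.374·134/135 + 0.333·328/500 + 0.293·401/865 = 0.726.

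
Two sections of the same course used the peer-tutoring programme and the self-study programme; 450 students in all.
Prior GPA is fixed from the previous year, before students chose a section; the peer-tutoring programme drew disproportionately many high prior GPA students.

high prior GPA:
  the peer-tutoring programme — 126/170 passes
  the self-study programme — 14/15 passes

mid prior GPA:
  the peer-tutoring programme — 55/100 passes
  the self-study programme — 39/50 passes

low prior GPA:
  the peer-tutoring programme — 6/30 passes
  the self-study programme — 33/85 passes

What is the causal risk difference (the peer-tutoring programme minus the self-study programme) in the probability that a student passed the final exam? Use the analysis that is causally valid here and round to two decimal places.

-0.20

Here prior GPA band is a common cause — it drives both which teaching method a case falls under and the outcome. The crude comparison mixes populations; the stratum-specific rates are the causally relevant ones.
Adjusting over the population distribution of prior GPA band: 0.411·(0.741−0.933) + 0.333·(0.550−0.780) + 0.256·(0.200−0.388) = -0.204.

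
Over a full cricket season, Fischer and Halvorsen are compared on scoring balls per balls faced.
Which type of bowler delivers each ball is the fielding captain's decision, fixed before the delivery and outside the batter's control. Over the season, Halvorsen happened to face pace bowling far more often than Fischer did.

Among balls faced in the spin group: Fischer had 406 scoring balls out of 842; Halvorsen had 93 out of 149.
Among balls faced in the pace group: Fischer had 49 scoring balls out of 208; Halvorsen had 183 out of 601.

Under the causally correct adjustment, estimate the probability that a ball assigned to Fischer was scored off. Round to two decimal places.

Since bowling type is a pre-existing factor (not a product of the player) and it affects the outcome on its own, it is a confounder. The stratified rates, not the pooled rate, identify the causal effect.
Standardising Fischer to the population bowling type mix: 0.551·406/842 + 0.449·49/208 = 0.371.

0.37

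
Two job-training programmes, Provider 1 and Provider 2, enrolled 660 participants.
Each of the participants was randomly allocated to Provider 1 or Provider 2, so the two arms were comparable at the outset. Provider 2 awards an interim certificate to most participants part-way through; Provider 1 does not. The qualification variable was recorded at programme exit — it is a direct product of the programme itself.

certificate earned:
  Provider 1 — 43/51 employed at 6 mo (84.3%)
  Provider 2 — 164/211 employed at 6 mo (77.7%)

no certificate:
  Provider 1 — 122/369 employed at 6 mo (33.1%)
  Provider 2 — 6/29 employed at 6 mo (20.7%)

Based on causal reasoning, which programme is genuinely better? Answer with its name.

Qualification attained during the programme here is a post-treatment variable shaped by the programme; conditioning on it would introduce bias rather than remove it. The overall comparison is the causal one.
Pooled: Provider 1 39.3% vs Provider 2 70.8%; Provider 2 is higher overall.

Provider 2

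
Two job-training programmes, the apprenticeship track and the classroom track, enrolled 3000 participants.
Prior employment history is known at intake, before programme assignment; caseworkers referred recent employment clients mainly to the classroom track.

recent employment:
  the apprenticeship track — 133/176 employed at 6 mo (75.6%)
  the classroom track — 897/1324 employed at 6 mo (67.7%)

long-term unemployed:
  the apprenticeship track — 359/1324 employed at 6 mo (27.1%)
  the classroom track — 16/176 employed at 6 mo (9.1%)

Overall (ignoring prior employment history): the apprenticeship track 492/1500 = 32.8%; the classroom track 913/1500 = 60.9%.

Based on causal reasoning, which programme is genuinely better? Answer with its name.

the apprenticeship track

the apprenticeship track is higher inside every prior employment history stratum but the classroom track is higher in aggregate. Whether to stratify depends on how prior employment history relates to the programme.
Nothing the programme does changes prior employment history; the imbalance is an allocation artefact. With prior employment history also predicting the outcome, the pooled figure is confounded, and the within-stratum comparison is the causal one.
Within each level — recent employment: 75.6% vs 67.7%; long-term unemployed: 27.1% vs 9.1% — the apprenticeship track is higher every time.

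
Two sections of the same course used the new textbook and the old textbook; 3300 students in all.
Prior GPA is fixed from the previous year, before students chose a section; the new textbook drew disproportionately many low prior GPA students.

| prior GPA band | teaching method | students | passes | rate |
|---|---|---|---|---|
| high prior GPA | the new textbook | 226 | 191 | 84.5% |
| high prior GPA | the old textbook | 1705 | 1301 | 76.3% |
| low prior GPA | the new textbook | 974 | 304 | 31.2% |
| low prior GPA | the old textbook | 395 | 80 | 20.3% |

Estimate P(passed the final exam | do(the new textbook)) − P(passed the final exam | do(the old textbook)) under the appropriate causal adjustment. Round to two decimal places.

The imbalance in prior GPA band arose from how students were allocated, not from anything the teaching method did; and prior GPA band independently affects the outcome. The pooled gap is confounded — condition on prior GPA band.
Adjusting over the population distribution of prior GPA band: 0.585·(0.845−0.763) + 0.415·(0.312−0.203) = +0.093.

+0.09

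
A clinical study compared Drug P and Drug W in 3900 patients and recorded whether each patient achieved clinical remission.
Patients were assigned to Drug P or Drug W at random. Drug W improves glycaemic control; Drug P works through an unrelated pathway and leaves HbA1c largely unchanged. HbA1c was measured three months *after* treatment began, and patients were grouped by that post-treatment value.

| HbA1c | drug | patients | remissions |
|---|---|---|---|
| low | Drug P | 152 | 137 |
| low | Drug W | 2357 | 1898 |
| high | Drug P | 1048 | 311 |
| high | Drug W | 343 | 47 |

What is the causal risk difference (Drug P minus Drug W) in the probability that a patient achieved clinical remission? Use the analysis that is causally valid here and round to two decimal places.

The distribution of HbA1c is itself part of what the drug does — it is an intermediate outcome. Holding it fixed would remove that part of the effect; the total effect is the pooled difference.
The causal difference is the pooled difference: 0.373 − 0.720 = -0.347.

-0.35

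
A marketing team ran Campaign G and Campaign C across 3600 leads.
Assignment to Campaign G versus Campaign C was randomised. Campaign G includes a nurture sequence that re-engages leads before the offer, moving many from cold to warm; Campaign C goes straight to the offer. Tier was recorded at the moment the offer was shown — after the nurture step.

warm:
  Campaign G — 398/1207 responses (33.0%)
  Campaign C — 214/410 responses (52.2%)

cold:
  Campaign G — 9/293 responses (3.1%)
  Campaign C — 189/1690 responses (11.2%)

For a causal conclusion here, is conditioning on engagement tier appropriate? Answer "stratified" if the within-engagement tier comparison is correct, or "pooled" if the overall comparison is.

Because the campaign influences engagement tier, engagement tier is a post-treatment mediator, not a confounder. Stratifying on it would bias the estimate; the causal effect is the crude pooled difference.
Pooled: Campaign G 27.1% vs Campaign C 19.2%; Campaign G is higher overall.

pooled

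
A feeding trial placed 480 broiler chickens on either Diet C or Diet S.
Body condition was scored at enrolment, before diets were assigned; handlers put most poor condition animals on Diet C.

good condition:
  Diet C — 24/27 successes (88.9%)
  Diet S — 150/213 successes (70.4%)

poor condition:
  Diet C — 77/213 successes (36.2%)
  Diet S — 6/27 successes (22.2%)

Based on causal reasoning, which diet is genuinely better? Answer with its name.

Diet C is higher inside every starting body condition stratum but Diet S is higher in aggregate. Whether to stratify depends on how starting body condition relates to the diet.
The imbalance in starting body condition arose from how broiler chickens were allocated, not from anything the diet did; and starting body condition independently affects the outcome. The pooled gap is confounded — condition on starting body condition.
Within each level — good condition: 88.9% vs 70.4%; poor condition: 36.2% vs 22.2% — Diet C is higher every time.

Diet C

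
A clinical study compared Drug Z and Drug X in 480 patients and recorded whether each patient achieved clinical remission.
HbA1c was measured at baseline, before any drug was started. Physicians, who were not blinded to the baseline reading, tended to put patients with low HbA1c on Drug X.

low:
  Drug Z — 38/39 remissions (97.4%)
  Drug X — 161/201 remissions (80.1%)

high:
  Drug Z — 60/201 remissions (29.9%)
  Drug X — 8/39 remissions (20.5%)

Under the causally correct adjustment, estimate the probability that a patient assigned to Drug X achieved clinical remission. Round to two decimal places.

HbA1c is set before the drug has any effect — it is not caused by the drug — and it independently drives the outcome. That makes it a confounder, so the causal comparison is within HbA1c levels.
Standardising Drug X to the population HbA1c mix: 0.500·161/201 + 0.500·8/39 = 0.503.

0.50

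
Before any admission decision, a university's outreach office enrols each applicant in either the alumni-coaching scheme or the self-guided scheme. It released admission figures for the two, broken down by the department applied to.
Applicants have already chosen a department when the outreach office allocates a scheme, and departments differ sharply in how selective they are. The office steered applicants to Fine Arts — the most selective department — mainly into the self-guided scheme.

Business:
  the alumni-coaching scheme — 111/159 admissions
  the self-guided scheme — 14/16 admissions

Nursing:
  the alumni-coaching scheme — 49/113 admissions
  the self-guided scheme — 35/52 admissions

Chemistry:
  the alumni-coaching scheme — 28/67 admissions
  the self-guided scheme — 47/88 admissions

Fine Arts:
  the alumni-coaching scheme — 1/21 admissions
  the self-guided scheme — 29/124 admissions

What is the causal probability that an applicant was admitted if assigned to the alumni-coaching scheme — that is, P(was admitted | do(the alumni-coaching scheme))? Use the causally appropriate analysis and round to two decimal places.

Department satisfies the back-door criterion: it is not a descendant of the outreach scheme, and it blocks the spurious path from outreach scheme to outcome. Adjusting for it (i.e., using the within-department rates) gives the causal effect.
Standardising the alumni-coaching scheme to the population department mix: 0.273·111/159 + 0.258·49/113 + 0.242·28/67 + 0.227·1/21 = 0.415.

0.41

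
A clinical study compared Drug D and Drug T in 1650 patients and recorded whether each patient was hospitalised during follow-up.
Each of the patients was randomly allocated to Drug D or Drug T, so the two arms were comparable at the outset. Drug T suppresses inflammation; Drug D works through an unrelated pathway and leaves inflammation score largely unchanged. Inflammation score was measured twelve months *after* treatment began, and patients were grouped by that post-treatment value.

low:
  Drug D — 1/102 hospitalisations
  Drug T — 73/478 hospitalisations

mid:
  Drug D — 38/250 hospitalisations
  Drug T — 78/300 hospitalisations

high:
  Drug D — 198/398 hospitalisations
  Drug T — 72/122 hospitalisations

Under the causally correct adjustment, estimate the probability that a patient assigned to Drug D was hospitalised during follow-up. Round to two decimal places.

Stratifying would compare drugs among patients the drugs themselves sorted into inflammation score groups — a form of selection on an intermediate. The unconditioned pooled rates give the total causal effect.
So P(outcome | do(Drug D)) is just the pooled rate for Drug D: 237/750 = 0.316.

0.32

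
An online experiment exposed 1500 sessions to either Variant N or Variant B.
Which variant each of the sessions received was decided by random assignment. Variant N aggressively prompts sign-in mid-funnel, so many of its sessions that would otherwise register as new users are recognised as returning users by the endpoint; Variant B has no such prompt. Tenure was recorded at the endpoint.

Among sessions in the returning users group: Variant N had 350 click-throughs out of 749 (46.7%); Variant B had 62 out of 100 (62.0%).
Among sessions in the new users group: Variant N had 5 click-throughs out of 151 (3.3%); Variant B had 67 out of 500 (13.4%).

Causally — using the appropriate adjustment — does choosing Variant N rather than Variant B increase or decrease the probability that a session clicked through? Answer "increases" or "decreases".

increases

User tenure is recorded after the variant and is itself shifted by it — it sits on the causal path from variant to outcome. Conditioning on a mediator would strip out part of the effect we want; the pooled comparison gives the total causal effect.
Pooled: Variant N 39.4% vs Variant B 21.5%; Variant N is higher overall.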